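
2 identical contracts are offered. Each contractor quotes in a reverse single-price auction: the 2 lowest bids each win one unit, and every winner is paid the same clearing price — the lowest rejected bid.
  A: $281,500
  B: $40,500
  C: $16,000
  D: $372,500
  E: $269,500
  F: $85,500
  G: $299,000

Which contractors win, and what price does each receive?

Ordering the bids: 16,000 (C), 40,500 (B), 85,500 (F), 269,500 (E), …
Lowest 2: C, B.
Clearing price = lowest rejected bid = $85,500.

C, B; each is paid $85,500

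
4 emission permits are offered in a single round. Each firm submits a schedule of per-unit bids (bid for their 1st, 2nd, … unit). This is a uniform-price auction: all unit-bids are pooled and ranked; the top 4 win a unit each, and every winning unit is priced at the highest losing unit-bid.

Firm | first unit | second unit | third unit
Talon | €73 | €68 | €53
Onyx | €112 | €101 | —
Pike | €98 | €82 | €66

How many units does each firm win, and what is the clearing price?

Onyx 2, Pike 2; clearing price €73

All unit-bids, highest first — top 4: 112 (Onyx-1), 101 (Onyx-2), 98 (Pike-1), 82 (Pike-2)
Highest rejected unit-bid = €73.
Allocation: Onyx 2, Pike 2.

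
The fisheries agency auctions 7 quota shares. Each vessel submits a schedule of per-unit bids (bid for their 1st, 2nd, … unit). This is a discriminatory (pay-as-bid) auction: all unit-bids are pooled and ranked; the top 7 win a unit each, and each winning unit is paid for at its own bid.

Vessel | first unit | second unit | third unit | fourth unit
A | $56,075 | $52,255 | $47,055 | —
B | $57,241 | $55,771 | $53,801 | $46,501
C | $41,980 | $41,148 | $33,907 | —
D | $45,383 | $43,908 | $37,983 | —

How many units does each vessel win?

All unit-bids, highest first — top 7: 57,241 (B-1), 56,075 (A-1), 55,771 (B-2), 53,801 (B-3), 52,255 (A-2), 47,055 (A-3), 46,501 (B-4)
Next rejected bid: $45,383 (not a price — pay-as-bid).
Allocation: A 3, B 4.

A 3, B 4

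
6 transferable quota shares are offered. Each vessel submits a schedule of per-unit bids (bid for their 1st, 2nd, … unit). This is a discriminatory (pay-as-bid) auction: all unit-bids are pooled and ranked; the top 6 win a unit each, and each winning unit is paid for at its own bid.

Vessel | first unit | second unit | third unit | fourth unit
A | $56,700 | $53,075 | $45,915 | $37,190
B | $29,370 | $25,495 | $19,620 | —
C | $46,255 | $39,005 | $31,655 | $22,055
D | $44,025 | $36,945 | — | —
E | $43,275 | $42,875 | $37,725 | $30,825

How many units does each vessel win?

Pooled unit-bids ranked (top 6): 56,700 (A-1), 53,075 (A-2), 46,255 (C-1), 45,915 (A-3), 44,025 (D-1), 43,275 (E-1)
Next rejected bid: $42,875 (not a price — pay-as-bid).
Allocation: A 3, C 1, D 1, E 1.

A 3, C 1, D 1, E 1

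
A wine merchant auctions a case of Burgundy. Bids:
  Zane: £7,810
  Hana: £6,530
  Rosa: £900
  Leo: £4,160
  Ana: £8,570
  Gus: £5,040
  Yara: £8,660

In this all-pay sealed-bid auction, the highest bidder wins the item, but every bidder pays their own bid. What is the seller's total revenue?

Total revenue: £41,670

Rule: the highest bidder wins the item, but every bidder pays their own bid.
Bids ranked: 8,660 (Yara) > 8,570 (Ana) > 7,810 (Zane) > 6,530 (Hana) > 5,040 (Gus) > 4,160 (Leo) > …
Yara wins with the top bid; all bids are sunk regardless.
Every bidder forfeits their bid regardless of winning.
Revenue = 7,810 + 6,530 + 900 + 4,160 + 8,570 + 5,040 + 8,660 = £41,670.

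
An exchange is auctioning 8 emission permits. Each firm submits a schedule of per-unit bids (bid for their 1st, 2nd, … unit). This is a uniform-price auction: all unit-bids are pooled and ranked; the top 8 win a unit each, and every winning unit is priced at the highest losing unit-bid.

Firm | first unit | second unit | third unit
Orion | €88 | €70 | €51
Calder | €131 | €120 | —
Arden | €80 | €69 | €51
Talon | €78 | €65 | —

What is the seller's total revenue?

All unit-bids, highest first — top 8: 131 (Calder-1), 120 (Calder-2), 88 (Orion-1), 80 (Arden-1), 78 (Talon-1), 70 (Orion-2), 69 (Arden-2), 65 (Talon-2)
First bid not allocated: €51.
Allocation: Arden 2, Calder 2, Orion 2, Talon 2. Every unit priced at €51.
Revenue = 8 × 51 = €408.

Total revenue: €408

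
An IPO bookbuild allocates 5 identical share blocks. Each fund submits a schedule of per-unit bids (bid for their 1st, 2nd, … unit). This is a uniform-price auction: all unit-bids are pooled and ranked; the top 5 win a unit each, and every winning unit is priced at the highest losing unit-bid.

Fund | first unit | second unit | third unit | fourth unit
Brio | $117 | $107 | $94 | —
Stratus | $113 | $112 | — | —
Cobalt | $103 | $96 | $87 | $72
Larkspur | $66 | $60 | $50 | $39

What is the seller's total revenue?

All unit-bids, highest first — top 5: 117 (Brio-1), 113 (Stratus-1), 112 (Stratus-2), 107 (Brio-2), 103 (Cobalt-1)
First bid not allocated: $96.
Allocation: Brio 2, Cobalt 1, Stratus 2. Every unit priced at $96.
Revenue = 5 × 96 = $480.

Total revenue: $480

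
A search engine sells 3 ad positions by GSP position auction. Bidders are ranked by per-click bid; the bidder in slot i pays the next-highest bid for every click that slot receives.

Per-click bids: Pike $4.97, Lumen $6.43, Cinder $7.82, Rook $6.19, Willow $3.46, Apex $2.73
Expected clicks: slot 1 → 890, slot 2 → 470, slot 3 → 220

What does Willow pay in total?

Willow pays $0.00

Per-click bids in order: $7.82 (Cinder) > $6.43 (Lumen) > $6.19 (Rook) > $4.97 (Pike) > …
Willow ranks below slot 3 → no slot, pays nothing.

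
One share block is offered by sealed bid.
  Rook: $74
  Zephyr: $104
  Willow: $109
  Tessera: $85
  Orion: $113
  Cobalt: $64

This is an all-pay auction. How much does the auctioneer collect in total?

Rule: the highest bidder wins the item, but every bidder pays their own bid.
Bids in order: 113 (Orion) > 109 (Willow) > 104 (Zephyr) > 85 (Tessera) > 74 (Rook) > 64 (Cobalt)
Orion wins with the top bid; all bids are sunk regardless.
Every bidder forfeits their bid regardless of winning.
Revenue = 74 + 104 + 109 + 85 + 113 + 64 = $549.

Total revenue: $549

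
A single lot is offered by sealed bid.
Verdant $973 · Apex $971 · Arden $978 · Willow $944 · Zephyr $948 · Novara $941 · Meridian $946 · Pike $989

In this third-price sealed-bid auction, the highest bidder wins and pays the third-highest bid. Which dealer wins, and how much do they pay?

Third-price sealed-bid auction: the highest bidder wins and pays the third-highest bid.
Bids ranked: 989 (Pike) > 978 (Arden) > 973 (Verdant) > 971 (Apex) > 948 (Zephyr) > 946 (Meridian) > …
Pike wins; payment is bid #3 in the ranking = $973.

Pike pays $973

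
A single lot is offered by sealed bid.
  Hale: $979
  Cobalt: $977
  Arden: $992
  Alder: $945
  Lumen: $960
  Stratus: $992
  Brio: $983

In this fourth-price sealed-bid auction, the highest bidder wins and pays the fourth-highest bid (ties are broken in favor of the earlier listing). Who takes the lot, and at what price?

Arden pays $979

Sorting bids: 992 (Arden) > 992 (Stratus) > 983 (Brio) > 979 (Hale) > 977 (Cobalt) > 960 (Lumen) > …
Tie at $992 → Arden wins by tie-break.
Arden is highest; pays the fourth-highest bid, $979.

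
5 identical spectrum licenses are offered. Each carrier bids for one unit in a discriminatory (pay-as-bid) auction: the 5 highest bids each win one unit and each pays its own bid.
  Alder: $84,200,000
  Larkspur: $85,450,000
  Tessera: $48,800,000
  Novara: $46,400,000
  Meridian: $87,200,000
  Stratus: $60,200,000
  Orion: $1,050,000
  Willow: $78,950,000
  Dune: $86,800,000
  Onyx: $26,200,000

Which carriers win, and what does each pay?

Meridian $87,200,000, Dune $86,800,000, Larkspur $85,450,000, Alder $84,200,000, Willow $78,950,000

Bids ranked high→low: 87,200,000 (Meridian), 86,800,000 (Dune), 85,450,000 (Larkspur), 84,200,000 (Alder), 78,950,000 (Willow), 60,200,000 (Stratus), 48,800,000 (Tessera), …
The 5 highest are Meridian, Dune, Larkspur, Alder, Willow.
Each winner pays its own bid: Meridian $87,200,000, Dune $86,800,000, Larkspur $85,450,000, Alder $84,200,000, Willow $78,950,000.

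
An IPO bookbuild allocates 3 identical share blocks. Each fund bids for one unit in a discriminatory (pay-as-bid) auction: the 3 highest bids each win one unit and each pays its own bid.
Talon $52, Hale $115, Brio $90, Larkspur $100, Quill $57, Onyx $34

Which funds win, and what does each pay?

Hale $115, Larkspur $100, Brio $90

Bids ranked high→low: 115 (Hale), 100 (Larkspur), 90 (Brio), 57 (Quill), 52 (Talon), …
Top 3: Hale, Larkspur, Brio.
Each winner pays its own bid: Hale $115, Larkspur $100, Brio $90.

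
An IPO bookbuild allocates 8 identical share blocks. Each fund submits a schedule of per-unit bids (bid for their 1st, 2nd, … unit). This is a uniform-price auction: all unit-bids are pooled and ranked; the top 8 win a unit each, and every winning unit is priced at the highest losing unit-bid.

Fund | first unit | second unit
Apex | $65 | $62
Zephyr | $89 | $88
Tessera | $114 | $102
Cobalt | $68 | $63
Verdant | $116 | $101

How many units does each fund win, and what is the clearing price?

Apex 1, Cobalt 1, Tessera 2, Verdant 2, Zephyr 2; clearing price $63

Pooled unit-bids ranked (top 8): 116 (Verdant-1), 114 (Tessera-1), 102 (Tessera-2), 101 (Verdant-2), 89 (Zephyr-1), 88 (Zephyr-2), 68 (Cobalt-1), 65 (Apex-1)
First bid not allocated: $63.
Allocation: Apex 1, Cobalt 1, Tessera 2, Verdant 2, Zephyr 2.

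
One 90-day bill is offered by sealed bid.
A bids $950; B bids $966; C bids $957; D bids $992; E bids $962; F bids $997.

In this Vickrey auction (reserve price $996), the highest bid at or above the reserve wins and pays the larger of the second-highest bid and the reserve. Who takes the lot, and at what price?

F pays $996

Sorting bids: 997 (F) > 992 (D) > 966 (B) > 962 (E) > 957 (C) > 950 (A)
F has the top bid at or above the reserve ($997).
Second-highest bid $992 is below the reserve $996, so the reserve binds → payment $996.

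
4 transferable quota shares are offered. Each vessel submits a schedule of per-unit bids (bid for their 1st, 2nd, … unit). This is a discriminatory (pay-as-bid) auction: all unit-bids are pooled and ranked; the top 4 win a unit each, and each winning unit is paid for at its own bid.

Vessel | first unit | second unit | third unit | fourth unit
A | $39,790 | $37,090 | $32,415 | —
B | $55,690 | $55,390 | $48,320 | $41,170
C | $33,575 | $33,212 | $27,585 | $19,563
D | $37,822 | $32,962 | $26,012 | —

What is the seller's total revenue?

Total revenue: $200,570

Merging the schedules and taking the best 4: 55,690 (B-1), 55,390 (B-2), 48,320 (B-3), 41,170 (B-4)
Next rejected bid: $39,790 (not a price — pay-as-bid).
Each winning unit pays its own bid.
Revenue = 55,690 + 55,390 + 48,320 + 41,170 = $200,570.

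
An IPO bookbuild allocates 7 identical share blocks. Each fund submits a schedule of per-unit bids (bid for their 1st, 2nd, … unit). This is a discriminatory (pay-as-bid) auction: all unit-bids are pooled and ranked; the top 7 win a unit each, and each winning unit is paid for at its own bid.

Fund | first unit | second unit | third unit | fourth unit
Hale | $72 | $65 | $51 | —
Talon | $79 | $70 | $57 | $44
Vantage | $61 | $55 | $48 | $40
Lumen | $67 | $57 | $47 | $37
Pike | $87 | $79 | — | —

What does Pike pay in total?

Pike pays $166

Pooled unit-bids ranked (top 7): 87 (Pike-1), 79 (Talon-1), 79 (Pike-2), 72 (Hale-1), 70 (Talon-2), 67 (Lumen-1), 65 (Hale-2)
Next rejected bid: $61 (not a price — pay-as-bid).
Pike's winning unit-bids: 87 + 79 = $166.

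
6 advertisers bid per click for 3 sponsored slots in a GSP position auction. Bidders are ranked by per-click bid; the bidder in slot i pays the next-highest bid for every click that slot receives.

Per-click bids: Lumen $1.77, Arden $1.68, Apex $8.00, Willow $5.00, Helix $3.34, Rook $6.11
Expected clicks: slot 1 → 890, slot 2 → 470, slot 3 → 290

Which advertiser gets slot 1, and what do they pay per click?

Apex; $6.11 per click

Per-click bids in order: $8.00 (Apex) > $6.11 (Rook) > $5.00 (Willow) > $3.34 (Helix) > …
Slot 1 goes to the first-ranked bidder, Apex, who pays the next bid down: $6.11/click.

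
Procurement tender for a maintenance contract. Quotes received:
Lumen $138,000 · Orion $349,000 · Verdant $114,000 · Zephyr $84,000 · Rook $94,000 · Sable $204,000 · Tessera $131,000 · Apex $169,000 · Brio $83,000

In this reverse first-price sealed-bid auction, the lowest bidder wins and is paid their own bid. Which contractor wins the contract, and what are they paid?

Sorting bids: 83,000 (Brio) < 84,000 (Zephyr) < 94,000 (Rook) < 114,000 (Verdant) < 131,000 (Tessera) < 138,000 (Lumen) < …
Brio is lowest → is paid own bid, $83,000.

Brio is paid $83,000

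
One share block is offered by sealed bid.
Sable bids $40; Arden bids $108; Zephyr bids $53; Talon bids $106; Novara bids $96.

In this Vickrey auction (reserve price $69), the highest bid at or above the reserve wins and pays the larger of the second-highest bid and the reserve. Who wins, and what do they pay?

Arden pays $106

Bids in order: 108 (Arden) > 106 (Talon) > 96 (Novara) > 53 (Zephyr) > 40 (Sable)
Highest eligible bid: Arden at $108.
Second-highest bid $106 exceeds the reserve $69 → payment $106.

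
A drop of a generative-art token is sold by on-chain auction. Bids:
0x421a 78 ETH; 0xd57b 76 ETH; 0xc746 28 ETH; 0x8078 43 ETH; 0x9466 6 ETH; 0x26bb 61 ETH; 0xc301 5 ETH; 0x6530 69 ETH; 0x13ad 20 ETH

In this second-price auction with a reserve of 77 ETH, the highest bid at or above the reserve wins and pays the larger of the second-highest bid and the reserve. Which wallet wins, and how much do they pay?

Second-price auction with a reserve of 77 ETH: the highest bid at or above the reserve wins and pays the larger of the second-highest bid and the reserve.
Bids in order: 78 (0x421a) > 76 (0xd57b) > 69 (0x6530) > 61 (0x26bb) > 43 (0x8078) > 28 (0xc746) > …
0x421a has the top bid at or above the reserve (78 ETH).
max(second-highest 76 ETH, reserve 77 ETH) = 77 ETH.

0x421a pays 77 ETH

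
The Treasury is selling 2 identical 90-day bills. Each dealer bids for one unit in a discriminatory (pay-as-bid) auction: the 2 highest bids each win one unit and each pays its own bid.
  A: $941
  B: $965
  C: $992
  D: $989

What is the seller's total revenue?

Bids ranked high→low: 992 (C), 989 (D), 965 (B), 941 (A)
Top 2: C, D.
Total revenue = 992 + 989 = $1,981.

Total revenue: $1,981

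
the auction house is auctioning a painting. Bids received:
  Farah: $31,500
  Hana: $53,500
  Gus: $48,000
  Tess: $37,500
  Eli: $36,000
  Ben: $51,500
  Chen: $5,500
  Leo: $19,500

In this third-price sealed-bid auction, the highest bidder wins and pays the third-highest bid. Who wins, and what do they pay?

Bids in order: 53,500 (Hana) > 51,500 (Ben) > 48,000 (Gus) > 37,500 (Tess) > 36,000 (Eli) > 31,500 (Farah) > …
Hana wins; payment is bid #3 in the ranking = $48,000.

Hana pays $48,000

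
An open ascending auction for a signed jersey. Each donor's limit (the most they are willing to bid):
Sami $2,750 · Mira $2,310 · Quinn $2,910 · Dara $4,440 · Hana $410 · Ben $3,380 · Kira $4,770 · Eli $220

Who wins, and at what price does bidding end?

Kira wins at $4,440

Limits ranked: 4,770 (Kira) > 4,440 (Dara) > 3,380 (Ben) > 2,910 (Quinn) > 2,750 (Sami) > 2,310 (Mira) > …
Once the price passes $4,440, only Kira is left; the hammer falls at Dara's limit of $4,440.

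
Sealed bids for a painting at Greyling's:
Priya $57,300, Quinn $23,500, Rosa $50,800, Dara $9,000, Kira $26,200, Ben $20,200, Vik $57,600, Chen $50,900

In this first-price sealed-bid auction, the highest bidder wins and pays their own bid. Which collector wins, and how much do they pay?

Vik pays $57,600

Bids ranked: 57,600 (Vik) > 57,300 (Priya) > 50,900 (Chen) > 50,800 (Rosa) > 26,200 (Kira) > 23,500 (Quinn) > …
Vik has the highest bid and pays exactly that: $57,600.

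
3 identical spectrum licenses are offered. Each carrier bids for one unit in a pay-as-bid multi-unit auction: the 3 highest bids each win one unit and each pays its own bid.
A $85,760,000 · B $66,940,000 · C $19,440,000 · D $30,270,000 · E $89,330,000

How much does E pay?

E pays $89,330,000

Bids ranked high→low: 89,330,000 (E), 85,760,000 (A), 66,940,000 (B), 30,270,000 (D), 19,440,000 (C)
The 3 highest are E, A, B.
E wins → own bid $89,330,000.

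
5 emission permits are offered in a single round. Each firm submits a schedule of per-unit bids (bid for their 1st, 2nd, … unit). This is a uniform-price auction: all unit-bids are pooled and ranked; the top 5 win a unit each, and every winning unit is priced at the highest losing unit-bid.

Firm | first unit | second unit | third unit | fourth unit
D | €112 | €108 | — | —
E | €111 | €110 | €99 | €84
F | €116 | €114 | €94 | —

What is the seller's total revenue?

Total revenue: €540

Pooled unit-bids ranked (top 5): 116 (F-1), 114 (F-2), 112 (D-1), 111 (E-1), 110 (E-2)
The (k+1)-th unit-bid is €108.
Allocation: D 1, E 2, F 2. Every unit priced at €108.
Revenue = 5 × 108 = €540.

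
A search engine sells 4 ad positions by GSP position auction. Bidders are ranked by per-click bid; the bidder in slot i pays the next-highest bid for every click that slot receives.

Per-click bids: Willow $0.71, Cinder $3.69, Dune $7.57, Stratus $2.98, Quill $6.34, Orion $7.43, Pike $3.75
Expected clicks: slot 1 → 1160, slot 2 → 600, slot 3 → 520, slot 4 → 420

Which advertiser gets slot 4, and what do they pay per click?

Ranked by bid: $7.57 (Dune) > $7.43 (Orion) > $6.34 (Quill) > $3.75 (Pike) > $3.69 (Cinder) > …
Slot 4 goes to the fourth-ranked bidder, Pike, who pays the next bid down: $3.69/click.

Pike; $3.69 per click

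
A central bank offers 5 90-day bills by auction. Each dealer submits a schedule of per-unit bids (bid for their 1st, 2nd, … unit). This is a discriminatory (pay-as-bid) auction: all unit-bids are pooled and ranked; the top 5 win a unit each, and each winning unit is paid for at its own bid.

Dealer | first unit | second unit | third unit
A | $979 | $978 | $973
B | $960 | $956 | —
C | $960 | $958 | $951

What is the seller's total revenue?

Total revenue: $4,850

Merging the schedules and taking the best 5: 979 (A-1), 978 (A-2), 973 (A-3), 960 (B-1), 960 (C-1)
Next rejected bid: $958 (not a price — pay-as-bid).
Each winning unit pays its own bid.
Revenue = 979 + 978 + 973 + 960 + 960 = $4,850.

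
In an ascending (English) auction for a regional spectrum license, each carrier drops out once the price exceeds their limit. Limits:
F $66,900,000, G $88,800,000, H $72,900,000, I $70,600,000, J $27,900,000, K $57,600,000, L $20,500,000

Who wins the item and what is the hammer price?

Open ascending-bid auction: the price rises until one bidder remains; the winner pays the price at which the last rival dropped out.
Limits ranked: 88,800,000 (G) > 72,900,000 (H) > 70,600,000 (I) > 66,900,000 (F) > 57,600,000 (K) > 27,900,000 (J) > …
H is the last rival to drop out, at $72,900,000; G remains and wins at that price.

G wins at $72,900,000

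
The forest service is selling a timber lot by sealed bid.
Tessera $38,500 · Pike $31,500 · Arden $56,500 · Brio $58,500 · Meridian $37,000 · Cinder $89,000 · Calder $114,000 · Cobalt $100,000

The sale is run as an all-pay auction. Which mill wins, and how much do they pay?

All-pay auction: the highest bidder wins the item, but every bidder pays their own bid.
Bids ranked: 114,000 (Calder) > 100,000 (Cobalt) > 89,000 (Cinder) > 58,500 (Brio) > 56,500 (Arden) > 38,500 (Tessera) > …
Calder is highest and takes the item; every bidder forfeits their bid.

Calder pays $114,000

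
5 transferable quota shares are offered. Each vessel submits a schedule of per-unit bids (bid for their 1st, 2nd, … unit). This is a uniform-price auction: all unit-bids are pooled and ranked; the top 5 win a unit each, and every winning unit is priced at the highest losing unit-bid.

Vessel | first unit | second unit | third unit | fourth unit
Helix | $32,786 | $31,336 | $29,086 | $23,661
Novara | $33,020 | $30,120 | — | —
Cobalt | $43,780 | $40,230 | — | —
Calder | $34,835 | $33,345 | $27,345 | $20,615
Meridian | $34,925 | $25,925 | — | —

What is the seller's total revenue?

Total revenue: $165,100

Pooled unit-bids ranked (top 5): 43,780 (Cobalt-1), 40,230 (Cobalt-2), 34,925 (Meridian-1), 34,835 (Calder-1), 33,345 (Calder-2)
First bid not allocated: $33,020.
Allocation: Calder 2, Cobalt 2, Meridian 1. Every unit priced at $33,020.
Revenue = 5 × 33,020 = $165,100.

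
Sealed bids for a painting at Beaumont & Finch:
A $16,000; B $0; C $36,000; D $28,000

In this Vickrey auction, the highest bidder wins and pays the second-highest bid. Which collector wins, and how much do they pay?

Rule: the highest bidder wins and pays the second-highest bid.
Sorting bids: 36,000 (C) > 28,000 (D) > 16,000 (A) > 0 (B)
C wins with the highest bid; price is set by the runner-up at $28,000.

C pays $28,000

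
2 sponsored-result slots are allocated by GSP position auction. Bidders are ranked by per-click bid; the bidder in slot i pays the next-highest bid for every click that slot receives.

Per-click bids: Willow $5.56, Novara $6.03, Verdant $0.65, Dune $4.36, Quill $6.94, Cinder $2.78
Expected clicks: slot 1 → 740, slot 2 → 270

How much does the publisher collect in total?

Total revenue: $5963.40

Per-click bids in order: $6.94 (Quill) > $6.03 (Novara) > $5.56 (Willow) > …
Slot 1: Quill pays $6.03 × 740 = $4462.20
Slot 2: Novara pays $5.56 × 270 = $1501.20
Total = $5963.40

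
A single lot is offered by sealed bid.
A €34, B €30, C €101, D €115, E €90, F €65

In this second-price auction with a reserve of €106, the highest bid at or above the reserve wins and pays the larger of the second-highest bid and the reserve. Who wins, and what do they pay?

Second-price auction with a reserve of €106: the highest bid at or above the reserve wins and pays the larger of the second-highest bid and the reserve.
Bids ranked: 115 (D) > 101 (C) > 90 (E) > 65 (F) > 34 (A) > 30 (B)
Highest eligible bid: D at €115.
max(second-highest €101, reserve €106) = €106.

D pays €106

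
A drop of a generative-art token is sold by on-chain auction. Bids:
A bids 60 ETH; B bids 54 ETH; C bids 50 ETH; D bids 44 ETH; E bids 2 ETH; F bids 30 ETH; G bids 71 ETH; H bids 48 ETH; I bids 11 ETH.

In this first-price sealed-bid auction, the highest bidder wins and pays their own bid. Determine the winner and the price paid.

G pays 71 ETH

Rule: the highest bidder wins and pays their own bid.
Bids in order: 71 (G) > 60 (A) > 54 (B) > 50 (C) > 48 (H) > 44 (D) > …
G has the highest bid and pays exactly that: 71 ETH.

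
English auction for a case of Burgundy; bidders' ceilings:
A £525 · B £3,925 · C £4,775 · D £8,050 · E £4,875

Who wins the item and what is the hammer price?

Rule: the price rises until one bidder remains; the winner pays the price at which the last rival dropped out.
Limits in order: 8,050 (D) > 4,875 (E) > 4,775 (C) > 3,925 (B) > 525 (A)
Bidding ends when E exits at £4,875; D takes it.

D wins at £4,875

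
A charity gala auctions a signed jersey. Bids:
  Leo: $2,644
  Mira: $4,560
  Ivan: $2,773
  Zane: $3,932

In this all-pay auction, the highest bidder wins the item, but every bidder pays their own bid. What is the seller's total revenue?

Sorting bids: 4,560 (Mira) > 3,932 (Zane) > 2,773 (Ivan) > 2,644 (Leo)
Mira wins with the top bid; all bids are sunk regardless.
Every bidder forfeits their bid regardless of winning.
Revenue = 2,644 + 4,560 + 2,773 + 3,932 = $13,909.

Total revenue: $13,909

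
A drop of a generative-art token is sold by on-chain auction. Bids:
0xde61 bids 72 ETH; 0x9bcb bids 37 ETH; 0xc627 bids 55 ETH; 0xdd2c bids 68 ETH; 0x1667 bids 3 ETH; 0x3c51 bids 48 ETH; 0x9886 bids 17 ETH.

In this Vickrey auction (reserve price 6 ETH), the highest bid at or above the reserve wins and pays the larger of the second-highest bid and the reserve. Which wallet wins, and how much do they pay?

Bids ranked: 72 (0xde61) > 68 (0xdd2c) > 55 (0xc627) > 48 (0x3c51) > 37 (0x9bcb) > 17 (0x9886) > …
Highest eligible bid: 0xde61 at 72 ETH.
max(second-highest 68 ETH, reserve 6 ETH) = 68 ETH; the reserve does not bind.

0xde61 pays 68 ETH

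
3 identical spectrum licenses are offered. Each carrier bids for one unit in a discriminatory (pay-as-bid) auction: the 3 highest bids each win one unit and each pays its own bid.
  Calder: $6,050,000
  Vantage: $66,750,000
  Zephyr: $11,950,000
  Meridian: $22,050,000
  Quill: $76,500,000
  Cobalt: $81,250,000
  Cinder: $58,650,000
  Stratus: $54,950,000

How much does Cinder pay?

Cinder pays $0

Bids ranked high→low: 81,250,000 (Cobalt), 76,500,000 (Quill), 66,750,000 (Vantage), 58,650,000 (Cinder), 54,950,000 (Stratus), …
Top 3: Cobalt, Quill, Vantage.
Cinder does not win → $0.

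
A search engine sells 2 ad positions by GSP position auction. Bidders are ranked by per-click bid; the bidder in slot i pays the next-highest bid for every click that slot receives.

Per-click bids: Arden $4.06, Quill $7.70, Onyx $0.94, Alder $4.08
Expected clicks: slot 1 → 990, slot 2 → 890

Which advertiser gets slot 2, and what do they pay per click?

Ranked by bid: $7.70 (Quill) > $4.08 (Alder) > $4.06 (Arden) > …
Slot 2 goes to the second-ranked bidder, Alder, who pays the next bid down: $4.06/click.

Alder; $4.06 per click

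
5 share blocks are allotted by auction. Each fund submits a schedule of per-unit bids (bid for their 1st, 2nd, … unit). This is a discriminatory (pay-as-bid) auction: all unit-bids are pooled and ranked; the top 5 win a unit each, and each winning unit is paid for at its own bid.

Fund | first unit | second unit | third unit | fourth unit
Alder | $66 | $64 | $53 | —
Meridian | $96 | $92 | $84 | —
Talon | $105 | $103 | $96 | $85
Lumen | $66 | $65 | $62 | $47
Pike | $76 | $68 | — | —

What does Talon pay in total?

All unit-bids, highest first — top 5: 105 (Talon-1), 103 (Talon-2), 96 (Meridian-1), 96 (Talon-3), 92 (Meridian-2)
Next rejected bid: $85 (not a price — pay-as-bid).
Talon's winning unit-bids: 105 + 103 + 96 = $304.

Talon pays $304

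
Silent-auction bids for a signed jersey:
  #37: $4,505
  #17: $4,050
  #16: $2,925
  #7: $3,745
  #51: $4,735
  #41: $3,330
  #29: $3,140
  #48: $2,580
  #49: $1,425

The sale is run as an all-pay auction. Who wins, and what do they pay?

#51 pays $4,735

Bids in order: 4,735 (#51) > 4,505 (#37) > 4,050 (#17) > 3,745 (#7) > 3,330 (#41) > 3,140 (#29) > …
#51 is highest and takes the item; every bidder forfeits their bid.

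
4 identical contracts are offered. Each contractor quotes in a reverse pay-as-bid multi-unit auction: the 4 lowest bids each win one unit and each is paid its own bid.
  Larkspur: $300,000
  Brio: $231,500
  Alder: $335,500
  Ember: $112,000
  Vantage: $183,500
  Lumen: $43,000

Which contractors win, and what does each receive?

Lumen $43,000, Ember $112,000, Vantage $183,500, Brio $231,500

Bids ranked low→high: 43,000 (Lumen), 112,000 (Ember), 183,500 (Vantage), 231,500 (Brio), 300,000 (Larkspur), 335,500 (Alder)
The 4 lowest are Lumen, Ember, Vantage, Brio.
Each winner is paid its own bid: Lumen $43,000, Ember $112,000, Vantage $183,500, Brio $231,500.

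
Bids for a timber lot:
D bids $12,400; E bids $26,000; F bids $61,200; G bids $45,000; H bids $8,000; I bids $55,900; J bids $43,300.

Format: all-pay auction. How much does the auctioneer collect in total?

Total revenue: $251,800

Bids ranked: 61,200 (F) > 55,900 (I) > 45,000 (G) > 43,300 (J) > 26,000 (E) > 12,400 (D) > …
F wins with the top bid; all bids are sunk regardless.
Every bidder forfeits their bid regardless of winning.
Revenue = 12,400 + 26,000 + 61,200 + 45,000 + 8,000 + 55,900 + 43,300 = $251,800.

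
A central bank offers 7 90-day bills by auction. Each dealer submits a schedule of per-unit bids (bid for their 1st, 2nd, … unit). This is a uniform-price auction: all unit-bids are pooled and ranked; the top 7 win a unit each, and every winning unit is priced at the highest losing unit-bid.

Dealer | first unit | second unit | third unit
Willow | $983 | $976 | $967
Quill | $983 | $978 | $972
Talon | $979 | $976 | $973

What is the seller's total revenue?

Merging the schedules and taking the best 7: 983 (Willow-1), 983 (Quill-1), 979 (Talon-1), 978 (Quill-2), 976 (Willow-2), 976 (Talon-2), 973 (Talon-3)
Highest rejected unit-bid = $972.
Allocation: Quill 2, Talon 3, Willow 2. Every unit priced at $972.
Revenue = 7 × 972 = $6,804.

Total revenue: $6,804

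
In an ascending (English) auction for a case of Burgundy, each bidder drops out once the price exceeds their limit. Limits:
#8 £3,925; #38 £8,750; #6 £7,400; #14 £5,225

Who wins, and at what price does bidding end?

#38 wins at £7,400

Limits ranked: 8,750 (#38) > 7,400 (#6) > 5,225 (#14) > 3,925 (#8)
Once the price passes £7,400, only #38 is left; the hammer falls at #6's limit of £7,400.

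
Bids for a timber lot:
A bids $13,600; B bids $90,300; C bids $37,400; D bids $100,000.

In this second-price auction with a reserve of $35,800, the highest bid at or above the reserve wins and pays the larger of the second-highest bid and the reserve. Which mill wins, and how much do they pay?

Rule: the highest bid at or above the reserve wins and pays the larger of the second-highest bid and the reserve.
Bids in order: 100,000 (D) > 90,300 (B) > 37,400 (C) > 13,600 (A)
D has the top bid at or above the reserve ($100,000).
max(second-highest $90,300, reserve $35,800) = $90,300; the reserve does not bind.

D pays $90,300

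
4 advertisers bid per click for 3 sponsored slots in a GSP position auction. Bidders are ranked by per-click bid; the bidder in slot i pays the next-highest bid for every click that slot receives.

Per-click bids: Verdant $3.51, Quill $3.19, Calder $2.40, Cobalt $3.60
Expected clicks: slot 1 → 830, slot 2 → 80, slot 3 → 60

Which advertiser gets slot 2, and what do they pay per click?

Ranked by bid: $3.60 (Cobalt) > $3.51 (Verdant) > $3.19 (Quill) > $2.40 (Calder)
Slot 2 goes to the second-ranked bidder, Verdant, who pays the next bid down: $3.19/click.

Verdant; $3.19 per click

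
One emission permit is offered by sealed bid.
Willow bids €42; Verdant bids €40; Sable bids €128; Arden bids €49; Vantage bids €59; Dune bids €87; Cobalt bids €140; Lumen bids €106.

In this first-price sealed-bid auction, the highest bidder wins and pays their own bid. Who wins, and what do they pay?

Rule: the highest bidder wins and pays their own bid.
Bids in order: 140 (Cobalt) > 128 (Sable) > 106 (Lumen) > 87 (Dune) > 59 (Vantage) > 49 (Arden) > …
First-price: Cobalt pays what they bid, €140.

Cobalt pays €140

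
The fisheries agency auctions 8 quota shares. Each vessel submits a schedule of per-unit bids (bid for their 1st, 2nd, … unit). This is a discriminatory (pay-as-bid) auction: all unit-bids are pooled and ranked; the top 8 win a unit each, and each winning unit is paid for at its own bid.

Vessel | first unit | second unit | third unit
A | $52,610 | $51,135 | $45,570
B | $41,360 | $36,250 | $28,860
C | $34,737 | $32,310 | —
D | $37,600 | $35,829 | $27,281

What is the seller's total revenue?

Pooled unit-bids ranked (top 8): 52,610 (A-1), 51,135 (A-2), 45,570 (A-3), 41,360 (B-1), 37,600 (D-1), 36,250 (B-2), 35,829 (D-2), 34,737 (C-1)
Next rejected bid: $32,310 (not a price — pay-as-bid).
Each winning unit pays its own bid.
Revenue = 52,610 + 51,135 + 45,570 + 41,360 + 37,600 + 36,250 + 35,829 + 34,737 = $335,091.

Total revenue: $335,091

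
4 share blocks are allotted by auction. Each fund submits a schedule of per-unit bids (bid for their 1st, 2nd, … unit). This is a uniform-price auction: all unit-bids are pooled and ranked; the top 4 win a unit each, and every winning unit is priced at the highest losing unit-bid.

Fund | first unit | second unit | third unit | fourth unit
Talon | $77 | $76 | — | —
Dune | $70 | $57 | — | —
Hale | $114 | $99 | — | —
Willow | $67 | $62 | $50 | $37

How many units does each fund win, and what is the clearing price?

Merging the schedules and taking the best 4: 114 (Hale-1), 99 (Hale-2), 77 (Talon-1), 76 (Talon-2)
First bid not allocated: $70.
Allocation: Hale 2, Talon 2.

Hale 2, Talon 2; clearing price $70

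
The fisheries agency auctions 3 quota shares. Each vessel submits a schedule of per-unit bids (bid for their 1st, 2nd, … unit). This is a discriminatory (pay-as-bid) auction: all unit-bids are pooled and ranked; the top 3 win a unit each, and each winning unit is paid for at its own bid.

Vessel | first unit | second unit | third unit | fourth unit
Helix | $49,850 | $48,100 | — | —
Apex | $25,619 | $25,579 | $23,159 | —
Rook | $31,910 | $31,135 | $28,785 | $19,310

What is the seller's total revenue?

Total revenue: $129,860

Pooled unit-bids ranked (top 3): 49,850 (Helix-1), 48,100 (Helix-2), 31,910 (Rook-1)
Next rejected bid: $31,135 (not a price — pay-as-bid).
Each winning unit pays its own bid.
Revenue = 49,850 + 48,100 + 31,910 = $129,860.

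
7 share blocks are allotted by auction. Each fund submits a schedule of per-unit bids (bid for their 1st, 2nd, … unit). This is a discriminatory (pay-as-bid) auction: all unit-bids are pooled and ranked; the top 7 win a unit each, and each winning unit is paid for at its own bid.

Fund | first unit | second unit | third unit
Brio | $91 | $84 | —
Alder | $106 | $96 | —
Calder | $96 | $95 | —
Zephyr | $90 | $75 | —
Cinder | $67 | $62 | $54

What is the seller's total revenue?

Total revenue: $658

Merging the schedules and taking the best 7: 106 (Alder-1), 96 (Alder-2), 96 (Calder-1), 95 (Calder-2), 91 (Brio-1), 90 (Zephyr-1), 84 (Brio-2)
Next rejected bid: $75 (not a price — pay-as-bid).
Each winning unit pays its own bid.
Revenue = 106 + 96 + 96 + 95 + 91 + 90 + 84 = $658.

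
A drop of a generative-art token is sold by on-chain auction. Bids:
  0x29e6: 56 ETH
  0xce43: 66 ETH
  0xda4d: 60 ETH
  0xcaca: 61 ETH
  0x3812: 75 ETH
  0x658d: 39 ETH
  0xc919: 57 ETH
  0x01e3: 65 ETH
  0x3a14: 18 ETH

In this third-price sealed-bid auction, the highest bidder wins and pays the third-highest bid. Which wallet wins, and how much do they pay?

0x3812 pays 65 ETH

Bids in order: 75 (0x3812) > 66 (0xce43) > 65 (0x01e3) > 61 (0xcaca) > 60 (0xda4d) > 57 (0xc919) > …
0x3812 is highest; pays the third-highest bid, 65 ETH.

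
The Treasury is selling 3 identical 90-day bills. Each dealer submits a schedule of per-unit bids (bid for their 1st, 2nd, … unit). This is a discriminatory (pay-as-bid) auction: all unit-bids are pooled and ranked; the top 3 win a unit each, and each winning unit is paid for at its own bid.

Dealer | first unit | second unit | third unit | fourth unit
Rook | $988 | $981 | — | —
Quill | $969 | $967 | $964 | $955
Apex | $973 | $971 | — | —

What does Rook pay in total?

Pooled unit-bids ranked (top 3): 988 (Rook-1), 981 (Rook-2), 973 (Apex-1)
Next rejected bid: $971 (not a price — pay-as-bid).
Rook's winning unit-bids: 988 + 981 = $1,969.

Rook pays $1,969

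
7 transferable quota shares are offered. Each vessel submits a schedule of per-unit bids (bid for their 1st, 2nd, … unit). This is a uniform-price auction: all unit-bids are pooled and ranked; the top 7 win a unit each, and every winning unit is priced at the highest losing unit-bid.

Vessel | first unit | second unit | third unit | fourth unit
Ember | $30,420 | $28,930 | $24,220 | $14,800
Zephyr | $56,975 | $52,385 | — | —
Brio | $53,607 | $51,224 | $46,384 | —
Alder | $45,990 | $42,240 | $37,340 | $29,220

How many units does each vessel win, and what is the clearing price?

Alder 2, Brio 3, Zephyr 2; clearing price $37,340

Pooled unit-bids ranked (top 7): 56,975 (Zephyr-1), 53,607 (Brio-1), 52,385 (Zephyr-2), 51,224 (Brio-2), 46,384 (Brio-3), 45,990 (Alder-1), 42,240 (Alder-2)
The (k+1)-th unit-bid is $37,340.
Allocation: Alder 2, Brio 3, Zephyr 2.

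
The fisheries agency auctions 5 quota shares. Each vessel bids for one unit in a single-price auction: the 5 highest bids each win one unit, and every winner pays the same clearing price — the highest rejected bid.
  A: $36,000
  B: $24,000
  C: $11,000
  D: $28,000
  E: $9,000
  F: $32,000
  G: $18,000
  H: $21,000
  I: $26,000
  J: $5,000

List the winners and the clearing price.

A, F, D, I, B; each pays $21,000

Bids ranked high→low: 36,000 (A), 32,000 (F), 28,000 (D), 26,000 (I), 24,000 (B), 21,000 (H), 18,000 (G), …
Top 5: A, F, D, I, B.
Clearing price = highest rejected bid = $21,000.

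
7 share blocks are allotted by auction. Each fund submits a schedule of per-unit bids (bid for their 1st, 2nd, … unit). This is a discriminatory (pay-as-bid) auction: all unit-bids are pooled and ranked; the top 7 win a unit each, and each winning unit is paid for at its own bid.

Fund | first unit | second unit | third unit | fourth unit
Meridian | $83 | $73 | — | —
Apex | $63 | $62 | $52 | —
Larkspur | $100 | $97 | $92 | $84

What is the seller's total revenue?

All unit-bids, highest first — top 7: 100 (Larkspur-1), 97 (Larkspur-2), 92 (Larkspur-3), 84 (Larkspur-4), 83 (Meridian-1), 73 (Meridian-2), 63 (Apex-1)
Next rejected bid: $62 (not a price — pay-as-bid).
Each winning unit pays its own bid.
Revenue = 100 + 97 + 92 + 84 + 83 + 73 + 63 = $592.

Total revenue: $592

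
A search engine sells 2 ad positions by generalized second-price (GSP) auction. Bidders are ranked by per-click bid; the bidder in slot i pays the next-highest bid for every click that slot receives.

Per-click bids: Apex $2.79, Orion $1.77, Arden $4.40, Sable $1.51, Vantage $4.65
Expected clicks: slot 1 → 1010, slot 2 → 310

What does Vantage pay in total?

Vantage pays $4444.00

Ranked by bid: $4.65 (Vantage) > $4.40 (Arden) > $2.79 (Apex) > …
Vantage holds slot 1 → pays next bid $4.40 × 1010 clicks = $4444.00.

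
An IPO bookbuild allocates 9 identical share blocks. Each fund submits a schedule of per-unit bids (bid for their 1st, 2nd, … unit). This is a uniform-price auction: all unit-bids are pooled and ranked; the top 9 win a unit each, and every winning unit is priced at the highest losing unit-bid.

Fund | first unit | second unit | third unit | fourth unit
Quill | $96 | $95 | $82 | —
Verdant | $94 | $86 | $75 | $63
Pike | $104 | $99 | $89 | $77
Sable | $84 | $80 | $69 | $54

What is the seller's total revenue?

Total revenue: $720

Merging the schedules and taking the best 9: 104 (Pike-1), 99 (Pike-2), 96 (Quill-1), 95 (Quill-2), 94 (Verdant-1), 89 (Pike-3), 86 (Verdant-2), 84 (Sable-1), 82 (Quill-3)
Highest rejected unit-bid = $80.
Allocation: Pike 3, Quill 3, Sable 1, Verdant 2. Every unit priced at $80.
Revenue = 9 × 80 = $720.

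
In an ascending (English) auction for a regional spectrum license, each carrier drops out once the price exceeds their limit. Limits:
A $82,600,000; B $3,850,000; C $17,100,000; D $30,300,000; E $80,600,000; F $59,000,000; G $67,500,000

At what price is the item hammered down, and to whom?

A wins at $80,600,000

Limits ranked: 82,600,000 (A) > 80,600,000 (E) > 67,500,000 (G) > 59,000,000 (F) > 30,300,000 (D) > 17,100,000 (C) > …
Once the price passes $80,600,000, only A is left; the hammer falls at E's limit of $80,600,000.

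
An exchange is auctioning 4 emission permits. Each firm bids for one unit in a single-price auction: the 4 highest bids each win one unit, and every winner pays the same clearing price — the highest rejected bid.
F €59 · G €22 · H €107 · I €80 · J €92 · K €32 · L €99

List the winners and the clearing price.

Sorting: 107 (H), 99 (L), 92 (J), 80 (I), 59 (F), 32 (K), …
Top 4: H, L, J, I.
Highest unsuccessful bid: €59 → clearing price.

H, L, J, I; each pays €59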